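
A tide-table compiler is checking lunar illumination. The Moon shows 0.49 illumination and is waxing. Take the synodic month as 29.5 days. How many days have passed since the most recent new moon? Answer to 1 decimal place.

7.3 days

cos θ = 1 − 2f = 0.020, giving a principal value of 88.9°.
Before full moon the principal value applies: θ = 88.9°.
Age = 29.5 × 88.9°/360° ≈ 7.28 days.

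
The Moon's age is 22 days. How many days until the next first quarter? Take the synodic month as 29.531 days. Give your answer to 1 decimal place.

First quarter occurs at elongation 90°, i.e. at age 29.531 × 90/360 = 7.383 d.
Already past this cycle's first quarter; the next is at 7.383 + 29.531 = 36.914 d, so 36.914 − 22 = 14.914 days.

14.9 days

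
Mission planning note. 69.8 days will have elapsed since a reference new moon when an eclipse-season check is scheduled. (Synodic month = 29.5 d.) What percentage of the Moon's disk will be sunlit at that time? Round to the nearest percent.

69.8/29.5 = 2.366 lunations, so 2 complete cycles and 10.80 d into the next.
The Moon has covered 10.80/29.5 of its cycle, so θ ≈ 360° × 10.80/29.5 = 131.8°.
cos 131.8° = (-0.666), so f = (1 − (-0.666))/2 = 0.833, so 83%.

83%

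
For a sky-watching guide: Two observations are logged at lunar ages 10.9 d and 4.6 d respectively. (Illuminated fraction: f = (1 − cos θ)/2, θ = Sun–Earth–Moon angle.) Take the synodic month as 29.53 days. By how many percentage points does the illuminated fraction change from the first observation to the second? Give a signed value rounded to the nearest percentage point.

-62 pp

First observation: θ = 360°·10.9/29.53 = 132.9°, so f = 0.840.
Second observation: θ = 56.1°, f = 0.221.
Δf = 0.221 − 0.840 = -0.619, i.e. -62 pp.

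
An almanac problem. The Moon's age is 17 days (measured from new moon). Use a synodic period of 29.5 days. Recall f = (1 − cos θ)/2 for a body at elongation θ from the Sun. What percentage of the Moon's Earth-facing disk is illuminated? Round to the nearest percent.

94%

Phase angle: θ = 360°·(17 d)/(29.5 d) = 207.5°.
Illuminated fraction = (1 − cos 207.5°)/2 = (1 − (-0.887))/2 ≈ 0.944, so 94%.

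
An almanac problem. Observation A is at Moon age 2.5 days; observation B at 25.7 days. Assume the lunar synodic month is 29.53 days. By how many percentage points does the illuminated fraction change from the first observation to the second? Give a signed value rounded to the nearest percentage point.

First observation: θ = 360°·2.5/29.53 = 30.5°, so f = 0.069.
Second observation: θ = 313.3°, f = 0.157.
Δf = 0.157 − 0.069 = +0.088, i.e. +9 pp.

+9 percentage points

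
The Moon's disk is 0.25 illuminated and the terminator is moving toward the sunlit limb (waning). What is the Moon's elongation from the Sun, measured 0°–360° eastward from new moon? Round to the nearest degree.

Invert f = (1 − cos θ)/2 to get cos θ = 1 − 2(0.25) = 0.500, hence θ₀ = arccos 0.500 = 60.0°.
Since the Moon is past full (waning), take the reflex angle: θ = 360° − 60.0° = 300.0°.

300°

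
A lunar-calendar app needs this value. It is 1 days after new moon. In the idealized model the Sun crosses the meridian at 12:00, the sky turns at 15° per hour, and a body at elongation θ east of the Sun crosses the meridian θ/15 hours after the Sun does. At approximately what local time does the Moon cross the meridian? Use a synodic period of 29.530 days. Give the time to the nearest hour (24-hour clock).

13:00

The Moon has covered 1/29.530 of its cycle, so θ ≈ 360° × 1/29.530 = 12.2°.
Delay after the Sun = 12.2° / (15°/h) ≈ 0.81 h.
12:00 + 0.81 h ≈ 12:49 → 13:00 to the nearest hour.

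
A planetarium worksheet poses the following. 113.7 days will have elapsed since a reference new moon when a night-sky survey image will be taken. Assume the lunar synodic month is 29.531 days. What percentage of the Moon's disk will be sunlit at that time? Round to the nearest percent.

113.7/29.531 = 3.850 lunations, so 3 complete cycles and 25.11 d into the next.
Phase angle: θ = 360°·(25.11 d)/(29.531 d) = 306.1°.
cos 306.1° = 0.589, so f = (1 − 0.589)/2 = 0.206, so 21%.

21%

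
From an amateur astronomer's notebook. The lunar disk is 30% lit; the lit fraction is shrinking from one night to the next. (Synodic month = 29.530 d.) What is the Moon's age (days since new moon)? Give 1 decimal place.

24.1 days

Invert f = (1 − cos θ)/2 to get cos θ = 1 − 2(0.30) = 0.400, hence θ₀ = arccos 0.400 = 66.4°.
A waning Moon lies in 180°–360°, so θ = 360° − 66.4° = 293.6°.
At 360°/29.530 d per day, 293.6° corresponds to 24.08 days.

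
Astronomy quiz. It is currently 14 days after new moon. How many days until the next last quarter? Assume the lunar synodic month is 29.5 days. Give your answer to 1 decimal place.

Last quarter is 0.75 of the way through the cycle: age 0.75 × 29.5 = 22.125 d.
So 8.125 days remain (22.125 − 14).

8.1 days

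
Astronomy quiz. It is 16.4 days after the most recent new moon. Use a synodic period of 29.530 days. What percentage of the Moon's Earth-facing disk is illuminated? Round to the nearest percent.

97%

The Moon has covered 16.4/29.530 of its cycle, so θ ≈ 360° × 16.4/29.530 = 199.9°.
Illuminated fraction = (1 − cos 199.9°)/2 = (1 − (-0.940))/2 ≈ 0.970, so 97%.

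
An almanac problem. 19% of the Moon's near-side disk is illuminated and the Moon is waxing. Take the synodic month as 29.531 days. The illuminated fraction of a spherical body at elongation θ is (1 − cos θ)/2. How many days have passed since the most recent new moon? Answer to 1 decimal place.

cos θ = 1 − 2f = 0.620, giving a principal value of 51.7°.
Before full moon the principal value applies: θ = 51.7°.
At 360°/29.531 d per day, 51.7° corresponds to 4.24 days.

4.2 days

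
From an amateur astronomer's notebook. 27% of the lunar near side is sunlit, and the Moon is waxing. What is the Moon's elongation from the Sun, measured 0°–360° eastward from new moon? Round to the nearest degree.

63°

Invert f = (1 − cos θ)/2 to get cos θ = 1 − 2(0.27) = 0.460, hence θ₀ = arccos 0.460 = 62.6°.
The Moon is waxing (0°–180°), so θ = 62.6° directly.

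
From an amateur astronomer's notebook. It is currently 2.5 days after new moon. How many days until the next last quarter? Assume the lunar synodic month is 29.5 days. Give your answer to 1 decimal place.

Last quarter is 0.75 of the way through the cycle: age 0.75 × 29.5 = 22.125 d.
So 19.625 days remain (22.125 − 2.5).

19.6 days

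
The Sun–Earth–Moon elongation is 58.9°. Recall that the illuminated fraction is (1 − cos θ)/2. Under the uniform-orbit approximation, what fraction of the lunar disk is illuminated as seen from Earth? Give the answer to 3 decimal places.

0.242

cos 58.9° = 0.517, so f = (1 − 0.517)/2 = 0.242.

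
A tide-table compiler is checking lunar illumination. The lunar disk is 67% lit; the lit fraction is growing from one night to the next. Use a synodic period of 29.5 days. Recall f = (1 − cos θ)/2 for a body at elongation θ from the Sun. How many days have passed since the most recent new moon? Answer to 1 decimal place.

9.0 days

cos θ = 1 − 2f = -0.340, giving a principal value of 109.9°.
Waxing ⇒ before full, so θ = 109.9°.
That fraction of the synodic month is 109.9/360 × 29.5 d ≈ 9.00 d.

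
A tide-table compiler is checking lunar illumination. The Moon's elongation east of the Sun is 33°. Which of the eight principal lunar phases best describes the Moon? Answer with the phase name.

The waxing crescent sector spans roughly 22°–68°; 33° falls inside it.

waxing crescent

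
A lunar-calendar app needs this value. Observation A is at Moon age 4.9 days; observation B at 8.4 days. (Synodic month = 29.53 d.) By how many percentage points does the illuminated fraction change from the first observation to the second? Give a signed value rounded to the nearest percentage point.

First observation: θ = 360°·4.9/29.53 = 59.7°, so f = 0.248.
Second observation: θ = 102.4°, f = 0.607.
Δf = 0.607 − 0.248 = +0.359, i.e. +36 pp.

+36 pp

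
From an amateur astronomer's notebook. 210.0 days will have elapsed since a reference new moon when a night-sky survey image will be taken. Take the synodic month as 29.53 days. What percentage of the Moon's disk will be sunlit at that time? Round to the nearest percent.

210.0/29.53 = 7.111 lunations, so 7 complete cycles and 3.29 d into the next.
The Moon has covered 3.29/29.53 of its cycle, so θ ≈ 360° × 3.29/29.53 = 40.1°.
Illuminated fraction = (1 − cos 40.1°)/2 = (1 − 0.765)/2 ≈ 0.118, so 12%.

12%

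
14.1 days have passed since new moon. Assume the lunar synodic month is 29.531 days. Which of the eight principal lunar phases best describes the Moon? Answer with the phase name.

full moon

θ ≈ 360° × 14.1/29.531 = 172°, which falls in the full moon sector.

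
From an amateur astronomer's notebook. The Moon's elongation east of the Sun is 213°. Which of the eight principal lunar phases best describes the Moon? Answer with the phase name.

waning gibbous

213° lies in the waning gibbous sector of the 8-phase cycle.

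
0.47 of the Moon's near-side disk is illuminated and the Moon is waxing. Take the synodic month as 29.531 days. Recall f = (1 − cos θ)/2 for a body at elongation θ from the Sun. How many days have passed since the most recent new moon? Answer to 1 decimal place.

From f = (1 − cos θ)/2: cos θ = 1 − 2×0.47 = 0.060; arccos → 86.6°.
Before full moon the principal value applies: θ = 86.6°.
That fraction of the synodic month is 86.6/360 × 29.531 d ≈ 7.10 d.

7.1 days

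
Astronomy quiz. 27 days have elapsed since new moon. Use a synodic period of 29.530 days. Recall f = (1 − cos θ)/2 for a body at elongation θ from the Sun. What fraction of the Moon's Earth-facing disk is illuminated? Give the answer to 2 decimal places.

The Moon has covered 27/29.530 of its cycle, so θ ≈ 360° × 27/29.530 = 329.2°.
cos 329.2° = 0.859, so f = (1 − 0.859)/2 = 0.071.

0.07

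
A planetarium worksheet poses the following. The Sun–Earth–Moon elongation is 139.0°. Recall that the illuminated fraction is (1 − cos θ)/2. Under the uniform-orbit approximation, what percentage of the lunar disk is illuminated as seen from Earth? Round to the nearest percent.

f = (1 − cos 139.0°)/2 = (1 − (-0.755))/2 ≈ 0.877, i.e. 88%.

88%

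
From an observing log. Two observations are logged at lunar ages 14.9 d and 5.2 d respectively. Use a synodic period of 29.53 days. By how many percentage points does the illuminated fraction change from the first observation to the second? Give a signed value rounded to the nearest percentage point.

θ₁ = 360° × 14.9/29.53 = 181.6°, f₁ = (1 − cos θ₁)/2 = 1.000.
θ₂ = 360° × 5.2/29.53 = 63.4°, f₂ = (1 − cos θ₂)/2 = 0.276.
Change = f₂ − f₁ = -0.724 → -72 percentage points.

-72 pp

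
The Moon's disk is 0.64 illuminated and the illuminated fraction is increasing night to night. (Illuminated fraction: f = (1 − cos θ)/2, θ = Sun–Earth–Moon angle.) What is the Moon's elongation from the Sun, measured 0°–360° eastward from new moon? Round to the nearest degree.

106°

Invert f = (1 − cos θ)/2 to get cos θ = 1 − 2(0.64) = -0.280, hence θ₀ = arccos -0.280 = 106.3°.
Before full moon the principal value applies: θ = 106.3°.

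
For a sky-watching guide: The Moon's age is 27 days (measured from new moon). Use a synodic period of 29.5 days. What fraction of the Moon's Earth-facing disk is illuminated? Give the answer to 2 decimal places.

Elongation θ = 360° × 27/29.5 ≈ 329.5°.
With cos θ = 0.862, the lit fraction is (1 − 0.862)/2 ≈ 0.069.

0.07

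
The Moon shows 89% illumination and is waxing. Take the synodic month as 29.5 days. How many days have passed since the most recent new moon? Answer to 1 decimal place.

11.6 days

cos θ = 1 − 2f = -0.780, giving a principal value of 141.3°.
Waxing ⇒ before full, so θ = 141.3°.
At 360°/29.5 d per day, 141.3° corresponds to 11.58 days.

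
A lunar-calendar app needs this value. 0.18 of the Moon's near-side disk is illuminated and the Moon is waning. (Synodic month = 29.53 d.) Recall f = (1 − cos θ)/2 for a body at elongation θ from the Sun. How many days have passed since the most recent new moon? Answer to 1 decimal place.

Invert f = (1 − cos θ)/2 to get cos θ = 1 − 2(0.18) = 0.640, hence θ₀ = arccos 0.640 = 50.2°.
Since the Moon is past full (waning), take the reflex angle: θ = 360° − 50.2° = 309.8°.
That fraction of the synodic month is 309.8/360 × 29.53 d ≈ 25.41 d.

25.4 days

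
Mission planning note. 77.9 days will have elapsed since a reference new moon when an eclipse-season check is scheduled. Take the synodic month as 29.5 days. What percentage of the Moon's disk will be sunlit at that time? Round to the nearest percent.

82%

77.9 d spans 2 complete synodic months (2 × 29.5 = 59.00 d) plus 18.90 d.
Phase angle: θ = 360°·(18.90 d)/(29.5 d) = 230.6°.
cos 230.6° = (-0.634), so f = (1 − (-0.634))/2 = 0.817, so 82%.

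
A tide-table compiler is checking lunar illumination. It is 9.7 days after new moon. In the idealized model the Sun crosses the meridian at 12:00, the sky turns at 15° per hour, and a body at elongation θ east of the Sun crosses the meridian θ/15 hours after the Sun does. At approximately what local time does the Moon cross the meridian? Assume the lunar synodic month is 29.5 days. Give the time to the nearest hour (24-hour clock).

The Moon has covered 9.7/29.5 of its cycle, so θ ≈ 360° × 9.7/29.5 = 118.4°.
At 15° of sky rotation per hour, 118.4° corresponds to a 7.89 h lag.
12:00 + 7.89 h ≈ 19:53 → 20:00 to the nearest hour.

20:00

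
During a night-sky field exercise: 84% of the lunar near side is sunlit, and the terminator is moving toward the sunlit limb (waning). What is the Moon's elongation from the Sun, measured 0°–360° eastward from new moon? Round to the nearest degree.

227°

cos θ = 1 − 2f = -0.680, giving a principal value of 132.8°.
Since the Moon is past full (waning), take the reflex angle: θ = 360° − 132.8° = 227.2°.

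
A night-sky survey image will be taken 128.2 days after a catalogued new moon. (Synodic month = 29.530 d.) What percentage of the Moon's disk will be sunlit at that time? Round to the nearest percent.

128.2 d spans 4 complete synodic months (4 × 29.530 = 118.12 d) plus 10.08 d.
Elongation θ = 360° × 10.08/29.530 ≈ 122.9°.
Illuminated fraction = (1 − cos 122.9°)/2 = (1 − (-0.543))/2 ≈ 0.771, so 77%.

77%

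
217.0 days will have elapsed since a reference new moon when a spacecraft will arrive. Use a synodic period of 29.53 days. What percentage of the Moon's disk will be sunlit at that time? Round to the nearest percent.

217.0 d spans 7 complete synodic months (7 × 29.53 = 206.71 d) plus 10.29 d.
The Moon has covered 10.29/29.53 of its cycle, so θ ≈ 360° × 10.29/29.53 = 125.4°.
Illuminated fraction = (1 − cos 125.4°)/2 = (1 − (-0.580))/2 ≈ 0.790, so 79%.

79%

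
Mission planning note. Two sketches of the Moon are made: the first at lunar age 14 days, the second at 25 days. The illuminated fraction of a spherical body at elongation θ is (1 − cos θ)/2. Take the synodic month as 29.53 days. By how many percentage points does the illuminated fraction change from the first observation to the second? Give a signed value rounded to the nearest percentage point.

First observation: θ = 360°·14/29.53 = 170.7°, so f = 0.993.
Second observation: θ = 304.8°, f = 0.215.
Δf = 0.215 − 0.993 = -0.779, i.e. -78 pp.

-78 pp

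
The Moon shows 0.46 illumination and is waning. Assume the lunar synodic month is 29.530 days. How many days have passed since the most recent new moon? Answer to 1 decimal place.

22.5 days

cos θ = 1 − 2f = 0.080, giving a principal value of 85.4°.
A waning Moon lies in 180°–360°, so θ = 360° − 85.4° = 274.6°.
At 360°/29.530 d per day, 274.6° corresponds to 22.52 days.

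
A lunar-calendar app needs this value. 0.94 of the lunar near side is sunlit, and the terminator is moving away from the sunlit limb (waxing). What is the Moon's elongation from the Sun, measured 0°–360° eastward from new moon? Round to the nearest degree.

cos θ = 1 − 2f = -0.880, giving a principal value of 151.6°.
The Moon is waxing (0°–180°), so θ = 151.6° directly.

152°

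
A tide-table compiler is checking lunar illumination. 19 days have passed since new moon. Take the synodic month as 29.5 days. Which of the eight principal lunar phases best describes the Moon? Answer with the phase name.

waning gibbous

At 19/29.5 of the cycle, θ ≈ 232° — the waning gibbous range.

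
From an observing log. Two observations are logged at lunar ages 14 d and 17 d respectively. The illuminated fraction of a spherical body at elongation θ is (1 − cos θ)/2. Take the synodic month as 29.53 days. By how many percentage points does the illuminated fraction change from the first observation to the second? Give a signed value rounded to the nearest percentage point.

-5 pp

First observation: θ = 360°·14/29.53 = 170.7°, so f = 0.993.
Second observation: θ = 207.2°, f = 0.945.
Δf = 0.945 − 0.993 = -0.049, i.e. -5 pp.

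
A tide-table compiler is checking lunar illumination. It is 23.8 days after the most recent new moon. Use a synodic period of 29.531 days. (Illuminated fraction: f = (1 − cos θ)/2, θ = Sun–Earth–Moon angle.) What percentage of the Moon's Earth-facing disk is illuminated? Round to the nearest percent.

33%

Elongation θ = 360° × 23.8/29.531 ≈ 290.1°.
With cos θ = 0.344, the lit fraction is (1 − 0.344)/2 ≈ 0.328, so 33%.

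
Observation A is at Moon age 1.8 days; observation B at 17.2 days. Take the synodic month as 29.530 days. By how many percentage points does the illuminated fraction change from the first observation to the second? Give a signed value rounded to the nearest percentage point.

+90 percentage points

θ₁ = 360° × 1.8/29.530 = 21.9°, f₁ = (1 − cos θ₁)/2 = 0.036.
θ₂ = 360° × 17.2/29.530 = 209.7°, f₂ = (1 − cos θ₂)/2 = 0.934.
Change = f₂ − f₁ = +0.898 → +90 percentage points.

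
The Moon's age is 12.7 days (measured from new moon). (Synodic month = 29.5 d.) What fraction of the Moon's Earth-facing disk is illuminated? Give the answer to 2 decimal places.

0.95

The Moon has covered 12.7/29.5 of its cycle, so θ ≈ 360° × 12.7/29.5 = 155.0°.
With cos θ = (-0.906), the lit fraction is (1 − (-0.906))/2 ≈ 0.953.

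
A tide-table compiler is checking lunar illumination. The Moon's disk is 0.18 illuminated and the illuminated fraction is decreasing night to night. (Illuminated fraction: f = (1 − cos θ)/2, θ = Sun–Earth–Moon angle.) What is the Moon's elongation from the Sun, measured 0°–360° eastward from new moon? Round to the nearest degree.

310°

From f = (1 − cos θ)/2: cos θ = 1 − 2×0.18 = 0.640; arccos → 50.2°.
Since the Moon is past full (waning), take the reflex angle: θ = 360° − 50.2° = 309.8°.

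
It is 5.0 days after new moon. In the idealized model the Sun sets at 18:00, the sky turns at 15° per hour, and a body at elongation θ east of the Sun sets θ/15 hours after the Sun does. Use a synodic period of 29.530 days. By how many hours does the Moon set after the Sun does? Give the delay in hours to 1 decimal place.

The Moon has covered 5.0/29.530 of its cycle, so θ ≈ 360° × 5.0/29.530 = 61.0°.
The Moon trails the Sun by θ/15 = 61.0/15 ≈ 4.06 hours.
So the Moon sets 4.06 h after the Sun.

4.1 h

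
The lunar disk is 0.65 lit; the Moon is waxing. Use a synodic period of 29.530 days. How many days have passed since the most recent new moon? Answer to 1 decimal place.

From f = (1 − cos θ)/2: cos θ = 1 − 2×0.65 = -0.300; arccos → 107.5°.
The Moon is waxing (0°–180°), so θ = 107.5° directly.
Age = 29.530 × 107.5°/360° ≈ 8.81 days.

8.8 days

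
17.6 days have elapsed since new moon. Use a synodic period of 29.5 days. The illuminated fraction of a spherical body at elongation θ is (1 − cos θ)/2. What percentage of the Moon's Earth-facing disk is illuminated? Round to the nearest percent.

Phase angle: θ = 360°·(17.6 d)/(29.5 d) = 214.8°.
cos 214.8° = (-0.821), so f = (1 − (-0.821))/2 = 0.911, so 91%.

91%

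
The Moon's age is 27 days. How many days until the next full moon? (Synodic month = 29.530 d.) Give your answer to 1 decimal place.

17.3 days

Full moon is 0.5 of the way through the cycle: age 0.5 × 29.530 = 14.765 d.
Already past this cycle's full moon; the next is at 14.765 + 29.530 = 44.295 d, so 44.295 − 27 = 17.295 days.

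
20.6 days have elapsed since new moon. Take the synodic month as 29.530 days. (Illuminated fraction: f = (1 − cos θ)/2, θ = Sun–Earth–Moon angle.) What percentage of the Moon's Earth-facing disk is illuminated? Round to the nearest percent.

Phase angle: θ = 360°·(20.6 d)/(29.530 d) = 251.1°.
cos 251.1° = (-0.323), so f = (1 − (-0.323))/2 = 0.662, so 66%.

66%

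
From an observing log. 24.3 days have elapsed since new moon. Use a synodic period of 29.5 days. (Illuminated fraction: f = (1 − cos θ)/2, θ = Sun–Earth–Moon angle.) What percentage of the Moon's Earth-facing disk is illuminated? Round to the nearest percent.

The Moon has covered 24.3/29.5 of its cycle, so θ ≈ 360° × 24.3/29.5 = 296.5°.
Illuminated fraction = (1 − cos 296.5°)/2 = (1 − 0.447)/2 ≈ 0.277, so 28%.

28%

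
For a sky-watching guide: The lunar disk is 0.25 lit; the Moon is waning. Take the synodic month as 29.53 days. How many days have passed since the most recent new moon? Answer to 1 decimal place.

From f = (1 − cos θ)/2: cos θ = 1 − 2×0.25 = 0.500; arccos → 60.0°.
Waning ⇒ past full, so θ = 360° − 60.0° = 300.0°.
At 360°/29.53 d per day, 300.0° corresponds to 24.61 days.

24.6 days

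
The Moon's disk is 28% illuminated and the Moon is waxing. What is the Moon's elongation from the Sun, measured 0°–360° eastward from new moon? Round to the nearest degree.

64°

cos θ = 1 − 2f = 0.440, giving a principal value of 63.9°.
Before full moon the principal value applies: θ = 63.9°.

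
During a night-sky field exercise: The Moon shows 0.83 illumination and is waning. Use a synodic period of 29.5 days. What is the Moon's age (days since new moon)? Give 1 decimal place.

18.7 days

Invert f = (1 − cos θ)/2 to get cos θ = 1 − 2(0.83) = -0.660, hence θ₀ = arccos -0.660 = 131.3°.
Waning ⇒ past full, so θ = 360° − 131.3° = 228.7°.
At 360°/29.5 d per day, 228.7° corresponds to 18.74 days.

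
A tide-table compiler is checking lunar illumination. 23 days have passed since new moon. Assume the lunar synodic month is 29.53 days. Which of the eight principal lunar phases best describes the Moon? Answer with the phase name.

At 23/29.53 of the cycle, θ ≈ 280° — the last quarter range.

last quarter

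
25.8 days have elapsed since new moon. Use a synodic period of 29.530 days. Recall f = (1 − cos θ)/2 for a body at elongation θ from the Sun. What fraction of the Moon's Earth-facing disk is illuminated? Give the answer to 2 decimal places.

0.15

Elongation θ = 360° × 25.8/29.530 ≈ 314.5°.
Illuminated fraction = (1 − cos 314.5°)/2 = (1 − 0.701)/2 ≈ 0.149.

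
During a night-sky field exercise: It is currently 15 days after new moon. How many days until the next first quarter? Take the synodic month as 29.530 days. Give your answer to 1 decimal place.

First quarter occurs at elongation 90°, i.e. at age 29.530 × 90/360 = 7.383 d.
This lunation's first quarter (7.383 d) has passed, so add one period: 36.913 − 15 = 21.913 days.

21.9 days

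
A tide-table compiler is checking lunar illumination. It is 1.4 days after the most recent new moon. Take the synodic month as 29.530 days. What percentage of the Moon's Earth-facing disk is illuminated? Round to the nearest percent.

2%

The Moon has covered 1.4/29.530 of its cycle, so θ ≈ 360° × 1.4/29.530 = 17.1°.
cos 17.1° = 0.956, so f = (1 − 0.956)/2 = 0.022, so 2%.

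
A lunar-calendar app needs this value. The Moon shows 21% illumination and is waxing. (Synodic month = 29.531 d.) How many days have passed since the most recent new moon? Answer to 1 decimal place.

4.5 days

From f = (1 − cos θ)/2: cos θ = 1 − 2×0.21 = 0.580; arccos → 54.5°.
The Moon is waxing (0°–180°), so θ = 54.5° directly.
Age = 29.531 × 54.5°/360° ≈ 4.47 days.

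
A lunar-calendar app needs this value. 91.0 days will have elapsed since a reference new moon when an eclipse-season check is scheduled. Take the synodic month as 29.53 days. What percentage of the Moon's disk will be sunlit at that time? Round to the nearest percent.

6%

91.0/29.53 = 3.082 lunations, so 3 complete cycles and 2.41 d into the next.
The Moon has covered 2.41/29.53 of its cycle, so θ ≈ 360° × 2.41/29.53 = 29.4°.
Illuminated fraction = (1 − cos 29.4°)/2 = (1 − 0.871)/2 ≈ 0.064, so 6%.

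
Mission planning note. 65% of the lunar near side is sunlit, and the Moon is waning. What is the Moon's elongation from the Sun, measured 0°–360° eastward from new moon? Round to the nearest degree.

cos θ = 1 − 2f = -0.300, giving a principal value of 107.5°.
Waning ⇒ past full, so θ = 360° − 107.5° = 252.5°.

253°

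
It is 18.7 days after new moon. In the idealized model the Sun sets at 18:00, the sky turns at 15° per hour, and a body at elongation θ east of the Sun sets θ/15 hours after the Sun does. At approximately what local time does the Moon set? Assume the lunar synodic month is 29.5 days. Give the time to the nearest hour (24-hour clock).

09:00

The Moon has covered 18.7/29.5 of its cycle, so θ ≈ 360° × 18.7/29.5 = 228.2°.
Delay after the Sun = 228.2° / (15°/h) ≈ 15.21 h.
18:00 + 15.21 h ≈ 09:13 → 09:00 to the nearest hour.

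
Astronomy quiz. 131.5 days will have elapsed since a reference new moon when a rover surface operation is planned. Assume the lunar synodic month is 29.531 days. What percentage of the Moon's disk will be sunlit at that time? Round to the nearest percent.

98%

Reduce mod P: 131.5 − 4×29.531 = 13.38 d into the current lunation.
Phase angle: θ = 360°·(13.38 d)/(29.531 d) = 163.1°.
Illuminated fraction = (1 − cos 163.1°)/2 = (1 − (-0.957))/2 ≈ 0.978, so 98%.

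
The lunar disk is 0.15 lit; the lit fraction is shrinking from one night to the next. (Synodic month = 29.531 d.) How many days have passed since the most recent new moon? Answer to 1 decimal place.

cos θ = 1 − 2f = 0.700, giving a principal value of 45.6°.
A waning Moon lies in 180°–360°, so θ = 360° − 45.6° = 314.4°.
At 360°/29.531 d per day, 314.4° corresponds to 25.79 days.

25.8 days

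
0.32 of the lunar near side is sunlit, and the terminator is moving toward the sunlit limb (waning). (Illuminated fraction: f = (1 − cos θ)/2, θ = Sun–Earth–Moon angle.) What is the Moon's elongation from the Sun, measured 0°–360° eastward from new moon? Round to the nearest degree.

291°

From f = (1 − cos θ)/2: cos θ = 1 − 2×0.32 = 0.360; arccos → 68.9°.
A waning Moon lies in 180°–360°, so θ = 360° − 68.9° = 291.1°.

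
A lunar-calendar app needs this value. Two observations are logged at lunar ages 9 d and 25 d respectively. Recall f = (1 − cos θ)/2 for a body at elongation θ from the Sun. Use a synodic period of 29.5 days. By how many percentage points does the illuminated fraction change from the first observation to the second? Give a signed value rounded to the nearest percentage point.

-46 pp

First observation: θ = 360°·9/29.5 = 109.8°, so f = 0.670.
Second observation: θ = 305.1°, f = 0.213.
Δf = 0.213 − 0.670 = -0.457, i.e. -46 pp.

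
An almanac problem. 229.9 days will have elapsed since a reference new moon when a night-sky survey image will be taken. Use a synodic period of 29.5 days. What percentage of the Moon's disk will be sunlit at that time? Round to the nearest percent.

37%

229.9 d spans 7 complete synodic months (7 × 29.5 = 206.50 d) plus 23.40 d.
Elongation θ = 360° × 23.40/29.5 ≈ 285.6°.
With cos θ = 0.268, the lit fraction is (1 − 0.268)/2 ≈ 0.366, so 37%.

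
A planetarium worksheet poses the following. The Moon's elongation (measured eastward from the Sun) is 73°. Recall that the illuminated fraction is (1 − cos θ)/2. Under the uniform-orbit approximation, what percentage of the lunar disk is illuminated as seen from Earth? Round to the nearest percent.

35%

f = (1 − cos 73°)/2 = (1 − 0.292)/2 ≈ 0.354, i.e. 35%.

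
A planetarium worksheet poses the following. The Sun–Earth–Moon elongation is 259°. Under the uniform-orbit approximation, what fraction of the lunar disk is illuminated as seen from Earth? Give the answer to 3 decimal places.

cos 259° = (-0.191), so f = (1 − (-0.191))/2 = 0.595.

0.595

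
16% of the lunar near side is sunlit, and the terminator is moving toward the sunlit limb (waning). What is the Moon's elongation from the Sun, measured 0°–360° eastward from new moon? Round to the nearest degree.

313°

cos θ = 1 − 2f = 0.680, giving a principal value of 47.2°.
A waning Moon lies in 180°–360°, so θ = 360° − 47.2° = 312.8°.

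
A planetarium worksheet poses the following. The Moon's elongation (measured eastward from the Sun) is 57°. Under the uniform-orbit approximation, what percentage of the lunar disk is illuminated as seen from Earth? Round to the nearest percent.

23%

cos 57° = 0.545, so f = (1 − 0.545)/2 = 0.228, i.e. 23%.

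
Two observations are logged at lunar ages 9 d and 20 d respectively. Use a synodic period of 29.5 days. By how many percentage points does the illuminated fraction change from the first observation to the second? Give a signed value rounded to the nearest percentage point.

θ₁ = 360° × 9/29.5 = 109.8°, f₁ = (1 − cos θ₁)/2 = 0.670.
θ₂ = 360° × 20/29.5 = 244.1°, f₂ = (1 − cos θ₂)/2 = 0.719.
Change = f₂ − f₁ = +0.049 → +5 percentage points.

+5 percentage points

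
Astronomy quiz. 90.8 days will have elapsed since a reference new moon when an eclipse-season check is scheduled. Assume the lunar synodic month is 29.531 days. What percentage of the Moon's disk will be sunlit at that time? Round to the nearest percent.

90.8 d spans 3 complete synodic months (3 × 29.531 = 88.59 d) plus 2.21 d.
The Moon has covered 2.21/29.531 of its cycle, so θ ≈ 360° × 2.21/29.531 = 26.9°.
cos 26.9° = 0.892, so f = (1 − 0.892)/2 = 0.054, so 5%.

5%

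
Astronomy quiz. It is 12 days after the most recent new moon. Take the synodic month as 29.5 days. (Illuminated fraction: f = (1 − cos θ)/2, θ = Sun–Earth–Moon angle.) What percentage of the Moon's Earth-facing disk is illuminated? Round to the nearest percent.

92%

Phase angle: θ = 360°·(12 d)/(29.5 d) = 146.4°.
Illuminated fraction = (1 − cos 146.4°)/2 = (1 − (-0.833))/2 ≈ 0.917, so 92%.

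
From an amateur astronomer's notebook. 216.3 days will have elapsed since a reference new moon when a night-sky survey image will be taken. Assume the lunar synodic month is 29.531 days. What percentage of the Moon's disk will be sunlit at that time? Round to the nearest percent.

216.3/29.531 = 7.325 lunations, so 7 complete cycles and 9.58 d into the next.
The Moon has covered 9.58/29.531 of its cycle, so θ ≈ 360° × 9.58/29.531 = 116.8°.
With cos θ = (-0.451), the lit fraction is (1 − (-0.451))/2 ≈ 0.726, so 73%.

73%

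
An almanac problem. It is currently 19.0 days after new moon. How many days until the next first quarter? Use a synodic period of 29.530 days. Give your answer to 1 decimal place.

First quarter is 0.25 of the way through the cycle: age 0.25 × 29.530 = 7.383 d.
This lunation's first quarter (7.383 d) has passed, so add one period: 36.913 − 19.0 = 17.913 days.

17.9 days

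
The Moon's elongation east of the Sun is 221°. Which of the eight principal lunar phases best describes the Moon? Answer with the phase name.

waning gibbous

The waning gibbous sector spans roughly 202°–248°; 221° falls inside it.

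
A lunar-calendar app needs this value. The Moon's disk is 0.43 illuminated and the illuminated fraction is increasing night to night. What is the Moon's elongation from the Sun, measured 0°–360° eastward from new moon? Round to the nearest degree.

cos θ = 1 − 2f = 0.140, giving a principal value of 82.0°.
The Moon is waxing (0°–180°), so θ = 82.0° directly.

82°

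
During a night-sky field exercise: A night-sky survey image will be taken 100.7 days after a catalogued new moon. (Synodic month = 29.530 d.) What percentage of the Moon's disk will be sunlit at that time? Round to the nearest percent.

92%

Reduce mod P: 100.7 − 3×29.530 = 12.11 d into the current lunation.
Elongation θ = 360° × 12.11/29.530 ≈ 147.6°.
Illuminated fraction = (1 − cos 147.6°)/2 = (1 − (-0.845))/2 ≈ 0.922, so 92%.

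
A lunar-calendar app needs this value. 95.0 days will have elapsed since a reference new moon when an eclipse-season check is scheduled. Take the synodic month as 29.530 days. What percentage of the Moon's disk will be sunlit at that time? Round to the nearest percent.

40%

95.0 d spans 3 complete synodic months (3 × 29.530 = 88.59 d) plus 6.41 d.
Elongation θ = 360° × 6.41/29.530 ≈ 78.1°.
With cos θ = 0.205, the lit fraction is (1 − 0.205)/2 ≈ 0.397, so 40%.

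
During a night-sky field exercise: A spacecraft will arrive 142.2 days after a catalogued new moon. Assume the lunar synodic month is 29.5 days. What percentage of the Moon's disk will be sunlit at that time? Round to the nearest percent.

Reduce mod P: 142.2 − 4×29.5 = 24.20 d into the current lunation.
The Moon has covered 24.20/29.5 of its cycle, so θ ≈ 360° × 24.20/29.5 = 295.3°.
With cos θ = 0.428, the lit fraction is (1 − 0.428)/2 ≈ 0.286, so 29%.

29%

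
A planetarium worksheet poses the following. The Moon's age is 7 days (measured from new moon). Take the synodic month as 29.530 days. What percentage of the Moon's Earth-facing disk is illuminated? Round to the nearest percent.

The Moon has covered 7/29.530 of its cycle, so θ ≈ 360° × 7/29.530 = 85.3°.
With cos θ = 0.081, the lit fraction is (1 − 0.081)/2 ≈ 0.459, so 46%.

46%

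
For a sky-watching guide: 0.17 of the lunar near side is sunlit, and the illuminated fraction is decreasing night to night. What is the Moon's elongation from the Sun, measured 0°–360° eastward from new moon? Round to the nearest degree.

311°

Invert f = (1 − cos θ)/2 to get cos θ = 1 − 2(0.17) = 0.660, hence θ₀ = arccos 0.660 = 48.7°.
Since the Moon is past full (waning), take the reflex angle: θ = 360° − 48.7° = 311.3°.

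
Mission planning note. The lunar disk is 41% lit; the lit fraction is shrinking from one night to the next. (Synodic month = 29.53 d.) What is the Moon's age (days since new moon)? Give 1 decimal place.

From f = (1 − cos θ)/2: cos θ = 1 − 2×0.41 = 0.180; arccos → 79.6°.
Since the Moon is past full (waning), take the reflex angle: θ = 360° − 79.6° = 280.4°.
At 360°/29.53 d per day, 280.4° corresponds to 23.00 days.

23.0 days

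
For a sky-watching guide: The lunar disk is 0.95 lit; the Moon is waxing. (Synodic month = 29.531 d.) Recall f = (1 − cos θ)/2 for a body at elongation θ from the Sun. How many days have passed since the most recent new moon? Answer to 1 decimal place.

Invert f = (1 − cos θ)/2 to get cos θ = 1 − 2(0.95) = -0.900, hence θ₀ = arccos -0.900 = 154.2°.
The Moon is waxing (0°–180°), so θ = 154.2° directly.
Age = 29.531 × 154.2°/360° ≈ 12.65 days.

12.6 days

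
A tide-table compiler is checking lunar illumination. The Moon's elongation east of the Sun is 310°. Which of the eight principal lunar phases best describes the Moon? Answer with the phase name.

waning crescent

310° lies in the waning crescent sector of the 8-phase cycle.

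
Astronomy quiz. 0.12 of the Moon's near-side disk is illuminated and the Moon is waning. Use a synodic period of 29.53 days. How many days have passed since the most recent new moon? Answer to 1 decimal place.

26.2 days

From f = (1 − cos θ)/2: cos θ = 1 − 2×0.12 = 0.760; arccos → 40.5°.
A waning Moon lies in 180°–360°, so θ = 360° − 40.5° = 319.5°.
That fraction of the synodic month is 319.5/360 × 29.53 d ≈ 26.20 d.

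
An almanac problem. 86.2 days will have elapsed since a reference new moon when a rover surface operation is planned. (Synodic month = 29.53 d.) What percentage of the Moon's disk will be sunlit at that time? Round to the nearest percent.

86.2 d spans 2 complete synodic months (2 × 29.53 = 59.06 d) plus 27.14 d.
Phase angle: θ = 360°·(27.14 d)/(29.53 d) = 330.9°.
cos 330.9° = 0.873, so f = (1 − 0.873)/2 = 0.063, so 6%.

6%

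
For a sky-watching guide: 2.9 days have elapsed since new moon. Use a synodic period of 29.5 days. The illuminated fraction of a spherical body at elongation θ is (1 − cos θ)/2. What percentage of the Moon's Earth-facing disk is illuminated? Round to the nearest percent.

Elongation θ = 360° × 2.9/29.5 ≈ 35.4°.
With cos θ = 0.815, the lit fraction is (1 − 0.815)/2 ≈ 0.092, so 9%.

9%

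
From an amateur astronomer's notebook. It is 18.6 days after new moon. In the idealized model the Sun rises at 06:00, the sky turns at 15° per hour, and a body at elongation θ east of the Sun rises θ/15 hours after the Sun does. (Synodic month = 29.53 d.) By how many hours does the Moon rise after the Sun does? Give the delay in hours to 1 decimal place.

Elongation θ = 360° × 18.6/29.53 ≈ 226.8°.
The Moon trails the Sun by θ/15 = 226.8/15 ≈ 15.12 hours.
So the Moon rises 15.12 h after the Sun.

15.1 h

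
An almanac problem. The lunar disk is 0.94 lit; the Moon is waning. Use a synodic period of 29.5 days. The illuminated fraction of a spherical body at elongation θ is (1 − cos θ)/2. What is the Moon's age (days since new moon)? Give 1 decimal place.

cos θ = 1 − 2f = -0.880, giving a principal value of 151.6°.
Since the Moon is past full (waning), take the reflex angle: θ = 360° − 151.6° = 208.4°.
Age = 29.5 × 208.4°/360° ≈ 17.07 days.

17.1 days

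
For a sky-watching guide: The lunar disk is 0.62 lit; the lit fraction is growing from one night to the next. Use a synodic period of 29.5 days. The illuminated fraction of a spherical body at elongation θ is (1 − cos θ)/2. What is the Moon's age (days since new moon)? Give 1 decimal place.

8.5 days

Invert f = (1 − cos θ)/2 to get cos θ = 1 − 2(0.62) = -0.240, hence θ₀ = arccos -0.240 = 103.9°.
Before full moon the principal value applies: θ = 103.9°.
At 360°/29.5 d per day, 103.9° corresponds to 8.51 days.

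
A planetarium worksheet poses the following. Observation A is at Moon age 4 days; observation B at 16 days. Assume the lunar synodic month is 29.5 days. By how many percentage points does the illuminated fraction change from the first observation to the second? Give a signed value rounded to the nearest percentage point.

+81 percentage points

First observation: θ = 360°·4/29.5 = 48.8°, so f = 0.171.
Second observation: θ = 195.3°, f = 0.982.
Δf = 0.982 − 0.171 = +0.812, i.e. +81 pp.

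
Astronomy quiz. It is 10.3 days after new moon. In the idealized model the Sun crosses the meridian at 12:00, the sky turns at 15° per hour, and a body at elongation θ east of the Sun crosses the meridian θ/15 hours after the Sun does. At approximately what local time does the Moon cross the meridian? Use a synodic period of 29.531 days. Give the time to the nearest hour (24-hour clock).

Phase angle: θ = 360°·(10.3 d)/(29.531 d) = 125.6°.
Delay after the Sun = 125.6° / (15°/h) ≈ 8.37 h.
12:00 + 8.37 h ≈ 20:22 → 20:00 to the nearest hour.

20:00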